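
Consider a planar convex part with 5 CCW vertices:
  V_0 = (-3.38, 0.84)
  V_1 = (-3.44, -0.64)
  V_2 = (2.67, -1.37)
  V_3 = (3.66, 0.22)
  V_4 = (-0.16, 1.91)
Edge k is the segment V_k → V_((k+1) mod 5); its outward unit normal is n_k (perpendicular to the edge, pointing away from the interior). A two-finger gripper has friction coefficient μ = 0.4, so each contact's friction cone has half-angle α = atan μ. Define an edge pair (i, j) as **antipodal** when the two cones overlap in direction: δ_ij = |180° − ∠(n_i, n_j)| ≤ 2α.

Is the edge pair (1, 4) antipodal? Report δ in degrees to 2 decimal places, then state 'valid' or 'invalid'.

α = atan 0.4 = 21.80°;  2α = 43.60°
edge 1: e_1 = (+6.11, -0.73);  n_1 = (-0.1186, -0.9929)
edge 4: e_4 = (-3.22, -1.07);  n_4 = (-0.3153, +0.9490)
∠(n_1, n_4) = 154.81°
δ = |180° − 154.81°| = 25.19°
25.19° ≤ 2α = 43.60°  →  valid

δ = 25.19°, valid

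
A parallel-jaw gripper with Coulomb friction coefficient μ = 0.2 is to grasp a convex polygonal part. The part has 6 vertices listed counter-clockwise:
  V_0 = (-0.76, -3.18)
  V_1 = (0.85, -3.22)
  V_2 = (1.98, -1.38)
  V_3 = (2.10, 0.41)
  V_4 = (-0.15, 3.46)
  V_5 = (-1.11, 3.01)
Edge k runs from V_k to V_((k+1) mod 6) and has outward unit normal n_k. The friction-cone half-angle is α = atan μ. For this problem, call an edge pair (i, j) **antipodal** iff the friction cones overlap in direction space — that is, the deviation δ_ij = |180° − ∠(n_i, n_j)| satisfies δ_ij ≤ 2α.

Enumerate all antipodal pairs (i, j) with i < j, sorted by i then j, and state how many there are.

α = atan 0.2 = 11.31°;  2α = 22.62°
n_0 = (-0.0248, -0.9997)
n_1 = (+0.8521, -0.5233)
n_2 = (+0.9978, -0.0669)
n_3 = (+0.8047, +0.5936)
n_4 = (-0.4244, +0.9055)
n_5 = (-0.9984, -0.0565)
  (0,1): δ = 120.13°  ·
  (0,2): δ = 92.41°  ·
  (0,3): δ = 52.16°  ·
  (0,4): δ = 26.54°  ·
  (0,5): δ = 94.66°  ·
  (1,2): δ = 152.28°  ·
  (1,3): δ = 112.03°  ·
  (1,4): δ = 33.33°  ·
  (1,5): δ = 34.79°  ·
  (2,3): δ = 139.75°  ·
  (2,4): δ = 61.05°  ·
  (2,5): δ = 7.07°  ✓
  (3,4): δ = 101.30°  ·
  (3,5): δ = 33.18°  ·
  (4,5): δ = 111.88°  ·
antipodal pairs: 1

count = 1; pairs: (2,5)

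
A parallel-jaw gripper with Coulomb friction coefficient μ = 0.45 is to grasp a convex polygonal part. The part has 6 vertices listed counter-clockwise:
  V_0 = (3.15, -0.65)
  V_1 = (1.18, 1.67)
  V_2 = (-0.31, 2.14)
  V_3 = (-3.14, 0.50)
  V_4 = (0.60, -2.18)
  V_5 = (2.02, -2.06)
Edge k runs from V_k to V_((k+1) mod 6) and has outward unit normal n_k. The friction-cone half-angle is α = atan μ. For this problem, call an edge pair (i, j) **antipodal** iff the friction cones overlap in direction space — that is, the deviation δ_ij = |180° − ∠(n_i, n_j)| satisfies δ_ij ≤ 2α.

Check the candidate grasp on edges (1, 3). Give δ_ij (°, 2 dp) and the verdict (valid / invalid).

δ = 18.12°, valid

α = atan 0.45 = 24.23°;  2α = 48.46°
edge 1: e_1 = (-1.49, +0.47);  n_1 = (+0.3008, +0.9537)
edge 3: e_3 = (+3.74, -2.68);  n_3 = (-0.5825, -0.8129)
∠(n_1, n_3) = 161.88°
δ = |180° − 161.88°| = 18.12°
18.12° ≤ 2α = 48.46°  →  valid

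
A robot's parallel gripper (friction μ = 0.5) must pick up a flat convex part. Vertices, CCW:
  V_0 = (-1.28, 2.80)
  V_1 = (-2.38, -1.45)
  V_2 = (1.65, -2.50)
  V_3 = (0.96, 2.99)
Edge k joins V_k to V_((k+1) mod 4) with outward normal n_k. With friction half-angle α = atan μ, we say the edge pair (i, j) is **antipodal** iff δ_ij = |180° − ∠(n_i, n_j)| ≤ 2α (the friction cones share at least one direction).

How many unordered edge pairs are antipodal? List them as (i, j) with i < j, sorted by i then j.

count = 2; pairs: (0,2), (1,3)

α = atan 0.5 = 26.57°;  2α = 53.13°
n_0 = (-0.9681, +0.2506)
n_1 = (-0.2521, -0.9677)
n_2 = (+0.9922, +0.1247)
n_3 = (-0.0845, +0.9964)
  (0,1): δ = 90.09°  ·
  (0,2): δ = 21.67°  ✓
  (0,3): δ = 109.36°  ·
  (1,2): δ = 68.23°  ·
  (1,3): δ = 19.45°  ✓
  (2,3): δ = 92.32°  ·
antipodal pairs: 2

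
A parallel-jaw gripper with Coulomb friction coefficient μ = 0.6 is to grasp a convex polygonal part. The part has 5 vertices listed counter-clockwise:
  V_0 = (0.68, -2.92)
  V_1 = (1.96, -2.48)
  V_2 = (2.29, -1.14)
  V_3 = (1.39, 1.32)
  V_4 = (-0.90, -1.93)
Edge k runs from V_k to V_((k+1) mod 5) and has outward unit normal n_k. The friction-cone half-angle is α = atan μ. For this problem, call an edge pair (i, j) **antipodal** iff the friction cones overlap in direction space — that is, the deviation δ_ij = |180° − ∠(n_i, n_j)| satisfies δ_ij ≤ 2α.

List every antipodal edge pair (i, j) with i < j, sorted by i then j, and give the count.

count = 4; pairs: (0,3), (1,3), (2,3), (2,4)

α = atan 0.6 = 30.96°;  2α = 61.93°
n_0 = (+0.3251, -0.9457)
n_1 = (+0.9710, -0.2391)
n_2 = (+0.9391, +0.3436)
n_3 = (-0.8175, +0.5760)
n_4 = (-0.5310, -0.8474)
  (0,1): δ = 122.81°  ·
  (0,2): δ = 88.88°  ·
  (0,3): δ = 35.86°  ✓
  (0,4): δ = 128.96°  ·
  (1,2): δ = 146.07°  ·
  (1,3): δ = 21.33°  ✓
  (1,4): δ = 71.76°  ·
  (2,3): δ = 55.26°  ✓
  (2,4): δ = 37.83°  ✓
  (3,4): δ = 86.90°  ·
antipodal pairs: 4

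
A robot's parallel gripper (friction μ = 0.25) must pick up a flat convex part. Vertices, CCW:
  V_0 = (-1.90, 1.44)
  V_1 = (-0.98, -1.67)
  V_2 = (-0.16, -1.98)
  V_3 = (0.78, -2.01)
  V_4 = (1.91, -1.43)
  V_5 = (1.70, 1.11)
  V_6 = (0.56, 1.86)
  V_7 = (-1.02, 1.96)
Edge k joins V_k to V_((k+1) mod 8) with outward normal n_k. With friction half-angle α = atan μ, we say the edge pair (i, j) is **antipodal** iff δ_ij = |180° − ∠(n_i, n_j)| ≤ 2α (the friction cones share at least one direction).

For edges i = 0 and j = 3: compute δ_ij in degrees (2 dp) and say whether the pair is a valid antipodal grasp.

δ = 79.31°, invalid

α = atan 0.25 = 14.04°;  2α = 28.07°
edge 0: e_0 = (+0.92, -3.11);  n_0 = (-0.9589, -0.2837)
edge 3: e_3 = (+1.13, +0.58);  n_3 = (+0.4566, -0.8897)
∠(n_0, n_3) = 100.69°
δ = |180° − 100.69°| = 79.31°
79.31° > 2α = 28.07°  →  invalid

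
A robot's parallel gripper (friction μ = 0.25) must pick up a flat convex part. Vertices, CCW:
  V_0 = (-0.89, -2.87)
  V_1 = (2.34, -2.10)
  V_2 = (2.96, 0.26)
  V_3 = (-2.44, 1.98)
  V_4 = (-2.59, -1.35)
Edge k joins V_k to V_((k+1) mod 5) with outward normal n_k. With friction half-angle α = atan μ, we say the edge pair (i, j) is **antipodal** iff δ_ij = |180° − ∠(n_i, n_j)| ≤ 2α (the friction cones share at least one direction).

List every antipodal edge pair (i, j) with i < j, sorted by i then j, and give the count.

α = atan 0.25 = 14.04°;  2α = 28.07°
n_0 = (+0.2319, -0.9727)
n_1 = (+0.9672, -0.2541)
n_2 = (+0.3035, +0.9528)
n_3 = (-0.9990, +0.0450)
n_4 = (-0.6665, -0.7455)
  (0,1): δ = 118.13°  ·
  (0,2): δ = 31.08°  ·
  (0,3): δ = 74.01°  ·
  (0,4): δ = 124.79°  ·
  (1,2): δ = 92.95°  ·
  (1,3): δ = 12.14°  ✓
  (1,4): δ = 62.92°  ·
  (2,3): δ = 74.91°  ·
  (2,4): δ = 24.13°  ✓
  (3,4): δ = 129.22°  ·
antipodal pairs: 2

count = 2; pairs: (1,3), (2,4)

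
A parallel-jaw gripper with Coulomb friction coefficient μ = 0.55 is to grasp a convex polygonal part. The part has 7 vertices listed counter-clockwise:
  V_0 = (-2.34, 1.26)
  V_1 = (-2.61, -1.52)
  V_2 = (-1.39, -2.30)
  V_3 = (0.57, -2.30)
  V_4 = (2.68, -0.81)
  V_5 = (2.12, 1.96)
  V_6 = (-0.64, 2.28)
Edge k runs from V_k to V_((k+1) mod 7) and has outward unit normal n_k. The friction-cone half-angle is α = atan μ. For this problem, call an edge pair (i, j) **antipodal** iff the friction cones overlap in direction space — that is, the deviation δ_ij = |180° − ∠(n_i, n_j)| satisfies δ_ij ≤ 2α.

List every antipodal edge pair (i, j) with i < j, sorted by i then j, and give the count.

α = atan 0.55 = 28.81°;  2α = 57.62°
n_0 = (-0.9953, +0.0967)
n_1 = (-0.5387, -0.8425)
n_2 = (+0.0000, -1.0000)
n_3 = (+0.5768, -0.8169)
n_4 = (+0.9802, +0.1982)
n_5 = (+0.1152, +0.9933)
n_6 = (-0.5145, +0.8575)
  (0,1): δ = 117.05°  ·
  (0,2): δ = 84.45°  ·
  (0,3): δ = 49.22°  ✓
  (0,4): δ = 16.98°  ✓
  (0,5): δ = 88.93°  ·
  (0,6): δ = 126.51°  ·
  (1,2): δ = 147.41°  ·
  (1,3): δ = 112.18°  ·
  (1,4): δ = 45.98°  ✓
  (1,5): δ = 25.98°  ✓
  (1,6): δ = 63.56°  ·
  (2,3): δ = 144.77°  ·
  (2,4): δ = 78.57°  ·
  (2,5): δ = 6.61°  ✓
  (2,6): δ = 30.96°  ✓
  (3,4): δ = 113.80°  ·
  (3,5): δ = 41.84°  ✓
  (3,6): δ = 4.26°  ✓
  (4,5): δ = 108.04°  ·
  (4,6): δ = 70.47°  ·
  (5,6): δ = 142.42°  ·
antipodal pairs: 8

count = 8; pairs: (0,3), (0,4), (1,4), (1,5), (2,5), (2,6), (3,5), (3,6)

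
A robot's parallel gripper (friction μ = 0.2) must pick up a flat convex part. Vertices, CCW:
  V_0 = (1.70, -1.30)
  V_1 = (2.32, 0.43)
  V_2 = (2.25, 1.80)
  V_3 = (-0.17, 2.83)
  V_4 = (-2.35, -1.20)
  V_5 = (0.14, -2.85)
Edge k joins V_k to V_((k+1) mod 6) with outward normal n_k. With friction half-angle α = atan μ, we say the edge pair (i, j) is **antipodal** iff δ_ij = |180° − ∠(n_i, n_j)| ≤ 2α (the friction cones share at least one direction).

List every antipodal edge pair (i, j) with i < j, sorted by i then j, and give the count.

count = 3; pairs: (0,3), (2,4), (3,5)

α = atan 0.2 = 11.31°;  2α = 22.62°
n_0 = (+0.9414, -0.3374)
n_1 = (+0.9987, +0.0510)
n_2 = (+0.3916, +0.9201)
n_3 = (-0.8796, +0.4758)
n_4 = (-0.5524, -0.8336)
n_5 = (+0.7048, -0.7094)
  (0,1): δ = 157.36°  ·
  (0,2): δ = 93.34°  ·
  (0,3): δ = 8.69°  ✓
  (0,4): δ = 76.19°  ·
  (0,5): δ = 154.53°  ·
  (1,2): δ = 115.98°  ·
  (1,3): δ = 31.34°  ·
  (1,4): δ = 53.54°  ·
  (1,5): δ = 131.89°  ·
  (2,3): δ = 95.36°  ·
  (2,4): δ = 10.47°  ✓
  (2,5): δ = 67.87°  ·
  (3,4): δ = 95.12°  ·
  (3,5): δ = 16.77°  ✓
  (4,5): δ = 101.65°  ·
antipodal pairs: 3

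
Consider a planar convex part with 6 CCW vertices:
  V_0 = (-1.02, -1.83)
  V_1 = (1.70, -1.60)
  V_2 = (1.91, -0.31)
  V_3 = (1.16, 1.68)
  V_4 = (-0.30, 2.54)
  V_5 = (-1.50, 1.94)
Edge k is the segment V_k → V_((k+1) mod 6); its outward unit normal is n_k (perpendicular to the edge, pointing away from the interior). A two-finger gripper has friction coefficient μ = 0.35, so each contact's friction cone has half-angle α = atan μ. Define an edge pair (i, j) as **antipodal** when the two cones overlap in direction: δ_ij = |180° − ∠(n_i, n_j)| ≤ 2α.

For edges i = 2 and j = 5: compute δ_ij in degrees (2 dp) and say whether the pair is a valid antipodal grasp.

δ = 13.39°, valid

α = atan 0.35 = 19.29°;  2α = 38.58°
edge 2: e_2 = (-0.75, +1.99);  n_2 = (+0.9357, +0.3527)
edge 5: e_5 = (+0.48, -3.77);  n_5 = (-0.9920, -0.1263)
∠(n_2, n_5) = 166.61°
δ = |180° − 166.61°| = 13.39°
13.39° ≤ 2α = 38.58°  →  valid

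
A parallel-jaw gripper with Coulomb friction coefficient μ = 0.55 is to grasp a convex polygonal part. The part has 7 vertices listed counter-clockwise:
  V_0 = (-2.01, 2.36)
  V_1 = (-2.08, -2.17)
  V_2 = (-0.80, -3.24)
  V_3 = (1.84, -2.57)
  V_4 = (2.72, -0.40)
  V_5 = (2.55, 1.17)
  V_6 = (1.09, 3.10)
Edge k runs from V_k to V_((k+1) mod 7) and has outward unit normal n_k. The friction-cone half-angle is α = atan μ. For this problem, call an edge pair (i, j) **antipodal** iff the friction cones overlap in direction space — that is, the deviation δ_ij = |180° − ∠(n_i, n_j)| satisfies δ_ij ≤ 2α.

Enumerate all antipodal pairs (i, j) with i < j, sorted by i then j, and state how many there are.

α = atan 0.55 = 28.81°;  2α = 57.62°
n_0 = (-0.9999, +0.0155)
n_1 = (-0.6414, -0.7672)
n_2 = (+0.2460, -0.9693)
n_3 = (+0.9267, -0.3758)
n_4 = (+0.9942, +0.1077)
n_5 = (+0.7975, +0.6033)
n_6 = (-0.2322, +0.9727)
  (0,1): δ = 129.01°  ·
  (0,2): δ = 74.87°  ·
  (0,3): δ = 21.19°  ✓
  (0,4): δ = 7.07°  ✓
  (0,5): δ = 37.99°  ✓
  (0,6): δ = 104.31°  ·
  (1,2): δ = 125.87°  ·
  (1,3): δ = 72.18°  ·
  (1,4): δ = 43.93°  ✓
  (1,5): δ = 13.00°  ✓
  (1,6): δ = 53.32°  ✓
  (2,3): δ = 126.31°  ·
  (2,4): δ = 98.06°  ·
  (2,5): δ = 67.13°  ·
  (2,6): δ = 0.81°  ✓
  (3,4): δ = 151.75°  ·
  (3,5): δ = 120.82°  ·
  (3,6): δ = 54.50°  ✓
  (4,5): δ = 149.07°  ·
  (4,6): δ = 82.75°  ·
  (5,6): δ = 113.68°  ·
antipodal pairs: 8

count = 8; pairs: (0,3), (0,4), (0,5), (1,4), (1,5), (1,6), (2,6), (3,6)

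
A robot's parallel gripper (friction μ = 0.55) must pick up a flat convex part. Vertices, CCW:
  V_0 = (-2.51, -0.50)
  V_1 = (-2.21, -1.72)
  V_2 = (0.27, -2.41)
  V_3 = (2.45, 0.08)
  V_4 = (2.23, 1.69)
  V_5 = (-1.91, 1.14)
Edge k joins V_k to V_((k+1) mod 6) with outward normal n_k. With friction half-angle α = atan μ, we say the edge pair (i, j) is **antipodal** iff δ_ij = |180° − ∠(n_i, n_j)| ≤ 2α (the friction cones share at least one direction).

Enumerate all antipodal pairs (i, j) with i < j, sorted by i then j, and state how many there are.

α = atan 0.55 = 28.81°;  2α = 57.62°
n_0 = (-0.9711, -0.2388)
n_1 = (-0.2680, -0.9634)
n_2 = (+0.7524, -0.6587)
n_3 = (+0.9908, +0.1354)
n_4 = (-0.1317, +0.9913)
n_5 = (-0.9391, +0.3436)
  (0,1): δ = 119.36°  ·
  (0,2): δ = 55.02°  ✓
  (0,3): δ = 6.03°  ✓
  (0,4): δ = 83.75°  ·
  (0,5): δ = 146.09°  ·
  (1,2): δ = 115.65°  ·
  (1,3): δ = 66.67°  ·
  (1,4): δ = 23.12°  ✓
  (1,5): δ = 85.45°  ·
  (2,3): δ = 131.02°  ·
  (2,4): δ = 41.23°  ✓
  (2,5): δ = 21.11°  ✓
  (3,4): δ = 90.21°  ·
  (3,5): δ = 27.88°  ✓
  (4,5): δ = 117.66°  ·
antipodal pairs: 6

count = 6; pairs: (0,2), (0,3), (1,4), (2,4), (2,5), (3,5)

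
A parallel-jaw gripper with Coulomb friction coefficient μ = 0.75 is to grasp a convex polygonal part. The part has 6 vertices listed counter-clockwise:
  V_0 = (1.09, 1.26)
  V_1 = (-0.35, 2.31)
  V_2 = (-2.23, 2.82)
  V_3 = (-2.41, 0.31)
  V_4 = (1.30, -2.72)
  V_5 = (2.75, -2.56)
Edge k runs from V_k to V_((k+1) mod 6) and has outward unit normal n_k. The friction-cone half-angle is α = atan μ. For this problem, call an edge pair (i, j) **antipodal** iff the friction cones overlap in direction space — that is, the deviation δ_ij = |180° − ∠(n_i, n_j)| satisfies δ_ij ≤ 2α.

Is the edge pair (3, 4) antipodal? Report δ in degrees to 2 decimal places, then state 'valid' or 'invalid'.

δ = 134.46°, invalid

α = atan 0.75 = 36.87°;  2α = 73.74°
edge 3: e_3 = (+3.71, -3.03);  n_3 = (-0.6326, -0.7745)
edge 4: e_4 = (+1.45, +0.16);  n_4 = (+0.1097, -0.9940)
∠(n_3, n_4) = 45.54°
δ = |180° − 45.54°| = 134.46°
134.46° > 2α = 73.74°  →  invalid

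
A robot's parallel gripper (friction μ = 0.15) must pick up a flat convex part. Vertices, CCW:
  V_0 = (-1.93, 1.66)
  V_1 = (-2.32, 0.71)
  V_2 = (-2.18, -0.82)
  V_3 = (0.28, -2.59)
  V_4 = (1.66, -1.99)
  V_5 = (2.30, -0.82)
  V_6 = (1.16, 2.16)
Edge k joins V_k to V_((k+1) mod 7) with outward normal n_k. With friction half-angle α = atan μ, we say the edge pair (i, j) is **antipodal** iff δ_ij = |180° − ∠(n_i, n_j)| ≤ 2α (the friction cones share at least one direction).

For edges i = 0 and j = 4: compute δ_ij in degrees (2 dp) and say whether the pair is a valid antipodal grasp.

α = atan 0.15 = 8.53°;  2α = 17.06°
edge 0: e_0 = (-0.39, -0.95);  n_0 = (-0.9251, +0.3798)
edge 4: e_4 = (+0.64, +1.17);  n_4 = (+0.8773, -0.4799)
∠(n_0, n_4) = 173.64°
δ = |180° − 173.64°| = 6.36°
6.36° ≤ 2α = 17.06°  →  valid

δ = 6.36°, valid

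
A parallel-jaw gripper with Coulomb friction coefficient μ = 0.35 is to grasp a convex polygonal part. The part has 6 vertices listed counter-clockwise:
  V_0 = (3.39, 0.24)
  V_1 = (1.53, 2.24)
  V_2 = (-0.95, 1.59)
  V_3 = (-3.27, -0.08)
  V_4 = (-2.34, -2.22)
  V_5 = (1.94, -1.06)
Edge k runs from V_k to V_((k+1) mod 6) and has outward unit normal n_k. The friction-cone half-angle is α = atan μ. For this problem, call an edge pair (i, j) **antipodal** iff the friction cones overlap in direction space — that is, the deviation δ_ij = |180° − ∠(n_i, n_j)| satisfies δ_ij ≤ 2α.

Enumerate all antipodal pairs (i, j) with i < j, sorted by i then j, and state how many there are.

count = 5; pairs: (0,3), (1,4), (1,5), (2,4), (2,5)

α = atan 0.35 = 19.29°;  2α = 38.58°
n_0 = (+0.7323, +0.6810)
n_1 = (-0.2535, +0.9673)
n_2 = (-0.5842, +0.8116)
n_3 = (-0.9171, -0.3986)
n_4 = (+0.2616, -0.9652)
n_5 = (+0.6675, -0.7446)
  (0,1): δ = 118.24°  ·
  (0,2): δ = 97.18°  ·
  (0,3): δ = 19.43°  ✓
  (0,4): δ = 62.24°  ·
  (0,5): δ = 88.96°  ·
  (1,2): δ = 158.94°  ·
  (1,3): δ = 81.20°  ·
  (1,4): δ = 0.48°  ✓
  (1,5): δ = 27.19°  ✓
  (2,3): δ = 102.26°  ·
  (2,4): δ = 20.58°  ✓
  (2,5): δ = 6.13°  ✓
  (3,4): δ = 98.32°  ·
  (3,5): δ = 71.61°  ·
  (4,5): δ = 153.29°  ·
antipodal pairs: 5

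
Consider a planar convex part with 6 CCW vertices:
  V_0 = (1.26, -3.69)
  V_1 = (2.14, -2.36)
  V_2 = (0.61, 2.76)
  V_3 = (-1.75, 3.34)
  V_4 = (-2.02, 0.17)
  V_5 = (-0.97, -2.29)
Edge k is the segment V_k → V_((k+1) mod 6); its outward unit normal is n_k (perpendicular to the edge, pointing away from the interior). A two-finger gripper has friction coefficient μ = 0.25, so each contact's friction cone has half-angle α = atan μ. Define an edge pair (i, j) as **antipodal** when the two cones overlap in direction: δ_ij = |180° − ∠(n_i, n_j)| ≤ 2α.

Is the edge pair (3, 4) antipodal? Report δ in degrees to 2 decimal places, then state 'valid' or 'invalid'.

δ = 152.02°, invalid

α = atan 0.25 = 14.04°;  2α = 28.07°
edge 3: e_3 = (-0.27, -3.17);  n_3 = (-0.9964, +0.0849)
edge 4: e_4 = (+1.05, -2.46);  n_4 = (-0.9197, -0.3926)
∠(n_3, n_4) = 27.98°
δ = |180° − 27.98°| = 152.02°
152.02° > 2α = 28.07°  →  invalid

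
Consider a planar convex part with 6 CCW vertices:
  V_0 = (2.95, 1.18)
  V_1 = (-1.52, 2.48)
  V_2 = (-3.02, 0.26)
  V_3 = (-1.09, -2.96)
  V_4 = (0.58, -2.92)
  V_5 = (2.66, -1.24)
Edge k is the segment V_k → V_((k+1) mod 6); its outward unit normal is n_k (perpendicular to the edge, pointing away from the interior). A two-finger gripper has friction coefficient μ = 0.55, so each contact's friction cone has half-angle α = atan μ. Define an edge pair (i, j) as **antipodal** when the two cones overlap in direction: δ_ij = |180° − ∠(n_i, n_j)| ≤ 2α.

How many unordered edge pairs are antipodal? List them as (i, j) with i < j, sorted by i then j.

count = 7; pairs: (0,2), (0,3), (0,4), (1,3), (1,4), (1,5), (2,5)

α = atan 0.55 = 28.81°;  2α = 57.62°
n_0 = (+0.2793, +0.9602)
n_1 = (-0.8286, +0.5599)
n_2 = (-0.8577, -0.5141)
n_3 = (+0.0239, -0.9997)
n_4 = (+0.6283, -0.7779)
n_5 = (+0.9929, -0.1190)
  (0,1): δ = 107.83°  ·
  (0,2): δ = 42.85°  ✓
  (0,3): δ = 17.59°  ✓
  (0,4): δ = 55.14°  ✓
  (0,5): δ = 99.38°  ·
  (1,2): δ = 115.02°  ·
  (1,3): δ = 54.58°  ✓
  (1,4): δ = 17.03°  ✓
  (1,5): δ = 27.21°  ✓
  (2,3): δ = 119.57°  ·
  (2,4): δ = 82.01°  ·
  (2,5): δ = 37.77°  ✓
  (3,4): δ = 142.44°  ·
  (3,5): δ = 98.21°  ·
  (4,5): δ = 135.76°  ·
antipodal pairs: 7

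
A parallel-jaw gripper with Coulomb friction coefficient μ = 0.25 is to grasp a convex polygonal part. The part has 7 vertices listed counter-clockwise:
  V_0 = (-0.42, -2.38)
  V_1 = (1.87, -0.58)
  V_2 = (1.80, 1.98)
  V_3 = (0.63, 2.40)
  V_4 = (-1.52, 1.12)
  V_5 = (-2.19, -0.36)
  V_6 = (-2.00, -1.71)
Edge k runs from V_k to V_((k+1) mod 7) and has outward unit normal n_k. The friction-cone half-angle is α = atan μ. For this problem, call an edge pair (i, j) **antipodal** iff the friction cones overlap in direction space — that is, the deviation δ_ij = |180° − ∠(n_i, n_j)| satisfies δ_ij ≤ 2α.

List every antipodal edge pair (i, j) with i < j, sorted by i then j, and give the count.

α = atan 0.25 = 14.04°;  2α = 28.07°
n_0 = (+0.6180, -0.7862)
n_1 = (+0.9996, +0.0273)
n_2 = (+0.3379, +0.9412)
n_3 = (-0.5116, +0.8593)
n_4 = (-0.9110, +0.4124)
n_5 = (-0.9902, -0.1394)
n_6 = (-0.3904, -0.9206)
  (0,1): δ = 126.60°  ·
  (0,2): δ = 57.92°  ·
  (0,3): δ = 7.40°  ✓
  (0,4): δ = 27.48°  ✓
  (0,5): δ = 59.84°  ·
  (0,6): δ = 118.85°  ·
  (1,2): δ = 111.31°  ·
  (1,3): δ = 60.80°  ·
  (1,4): δ = 25.92°  ✓
  (1,5): δ = 6.44°  ✓
  (1,6): δ = 65.45°  ·
  (2,3): δ = 129.49°  ·
  (2,4): δ = 94.61°  ·
  (2,5): δ = 62.24°  ·
  (2,6): δ = 3.23°  ✓
  (3,4): δ = 145.12°  ·
  (3,5): δ = 112.76°  ·
  (3,6): δ = 53.75°  ·
  (4,5): δ = 147.63°  ·
  (4,6): δ = 88.62°  ·
  (5,6): δ = 120.99°  ·
antipodal pairs: 5

count = 5; pairs: (0,3), (0,4), (1,4), (1,5), (2,6)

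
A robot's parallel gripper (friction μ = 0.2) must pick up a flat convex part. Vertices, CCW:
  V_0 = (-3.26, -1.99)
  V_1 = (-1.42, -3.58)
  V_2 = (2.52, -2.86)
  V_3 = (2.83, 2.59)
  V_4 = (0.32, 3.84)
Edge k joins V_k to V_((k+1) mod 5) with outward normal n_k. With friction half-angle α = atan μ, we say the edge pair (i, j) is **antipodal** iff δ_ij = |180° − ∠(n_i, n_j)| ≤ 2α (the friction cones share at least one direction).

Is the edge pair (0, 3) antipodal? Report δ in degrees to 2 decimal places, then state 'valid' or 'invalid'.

α = atan 0.2 = 11.31°;  2α = 22.62°
edge 0: e_0 = (+1.84, -1.59);  n_0 = (-0.6538, -0.7566)
edge 3: e_3 = (-2.51, +1.25);  n_3 = (+0.4458, +0.8951)
∠(n_0, n_3) = 165.64°
δ = |180° − 165.64°| = 14.36°
14.36° ≤ 2α = 22.62°  →  valid

δ = 14.36°, valid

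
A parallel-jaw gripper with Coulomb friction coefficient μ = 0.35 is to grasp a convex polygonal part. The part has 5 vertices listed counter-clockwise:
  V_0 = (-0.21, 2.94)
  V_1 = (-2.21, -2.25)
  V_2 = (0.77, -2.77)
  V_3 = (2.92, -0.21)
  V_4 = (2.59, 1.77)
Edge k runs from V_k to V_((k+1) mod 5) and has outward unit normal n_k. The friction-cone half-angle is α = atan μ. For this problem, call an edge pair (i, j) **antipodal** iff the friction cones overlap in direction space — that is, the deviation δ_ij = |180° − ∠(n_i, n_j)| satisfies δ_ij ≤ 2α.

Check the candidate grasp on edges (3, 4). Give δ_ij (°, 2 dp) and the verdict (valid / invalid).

δ = 122.14°, invalid

α = atan 0.35 = 19.29°;  2α = 38.58°
edge 3: e_3 = (-0.33, +1.98);  n_3 = (+0.9864, +0.1644)
edge 4: e_4 = (-2.80, +1.17);  n_4 = (+0.3856, +0.9227)
∠(n_3, n_4) = 57.86°
δ = |180° − 57.86°| = 122.14°
122.14° > 2α = 38.58°  →  invalid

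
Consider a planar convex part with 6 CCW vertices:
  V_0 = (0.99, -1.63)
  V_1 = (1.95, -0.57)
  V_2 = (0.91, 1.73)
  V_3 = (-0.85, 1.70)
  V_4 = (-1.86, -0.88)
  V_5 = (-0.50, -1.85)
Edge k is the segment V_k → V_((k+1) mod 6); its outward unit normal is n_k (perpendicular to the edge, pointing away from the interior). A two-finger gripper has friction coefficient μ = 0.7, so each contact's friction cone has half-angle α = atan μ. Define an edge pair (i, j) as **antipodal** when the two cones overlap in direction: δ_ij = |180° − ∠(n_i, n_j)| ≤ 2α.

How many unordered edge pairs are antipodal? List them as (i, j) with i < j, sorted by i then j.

α = atan 0.7 = 34.99°;  2α = 69.98°
n_0 = (+0.7412, -0.6713)
n_1 = (+0.9112, +0.4120)
n_2 = (-0.0170, +0.9999)
n_3 = (-0.9312, +0.3645)
n_4 = (-0.5807, -0.8141)
n_5 = (+0.1461, -0.9893)
  (0,1): δ = 113.50°  ·
  (0,2): δ = 46.86°  ✓
  (0,3): δ = 20.79°  ✓
  (0,4): δ = 96.67°  ·
  (0,5): δ = 140.56°  ·
  (1,2): δ = 113.35°  ·
  (1,3): δ = 45.71°  ✓
  (1,4): δ = 30.17°  ✓
  (1,5): δ = 74.07°  ·
  (2,3): δ = 112.36°  ·
  (2,4): δ = 36.47°  ✓
  (2,5): δ = 7.42°  ✓
  (3,4): δ = 104.12°  ·
  (3,5): δ = 60.22°  ✓
  (4,5): δ = 136.10°  ·
antipodal pairs: 7

count = 7; pairs: (0,2), (0,3), (1,3), (1,4), (2,4), (2,5), (3,5)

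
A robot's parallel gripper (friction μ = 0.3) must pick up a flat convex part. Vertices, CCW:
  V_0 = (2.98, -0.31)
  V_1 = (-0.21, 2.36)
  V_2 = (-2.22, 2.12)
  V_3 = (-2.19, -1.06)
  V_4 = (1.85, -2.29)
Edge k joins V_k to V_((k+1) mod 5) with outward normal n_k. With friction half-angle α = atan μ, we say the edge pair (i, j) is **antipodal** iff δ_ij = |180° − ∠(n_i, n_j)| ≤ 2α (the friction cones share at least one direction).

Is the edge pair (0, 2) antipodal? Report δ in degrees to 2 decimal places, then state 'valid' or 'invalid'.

δ = 49.53°, invalid

α = atan 0.3 = 16.70°;  2α = 33.40°
edge 0: e_0 = (-3.19, +2.67);  n_0 = (+0.6418, +0.7668)
edge 2: e_2 = (+0.03, -3.18);  n_2 = (-1.0000, -0.0094)
∠(n_0, n_2) = 130.47°
δ = |180° − 130.47°| = 49.53°
49.53° > 2α = 33.40°  →  invalid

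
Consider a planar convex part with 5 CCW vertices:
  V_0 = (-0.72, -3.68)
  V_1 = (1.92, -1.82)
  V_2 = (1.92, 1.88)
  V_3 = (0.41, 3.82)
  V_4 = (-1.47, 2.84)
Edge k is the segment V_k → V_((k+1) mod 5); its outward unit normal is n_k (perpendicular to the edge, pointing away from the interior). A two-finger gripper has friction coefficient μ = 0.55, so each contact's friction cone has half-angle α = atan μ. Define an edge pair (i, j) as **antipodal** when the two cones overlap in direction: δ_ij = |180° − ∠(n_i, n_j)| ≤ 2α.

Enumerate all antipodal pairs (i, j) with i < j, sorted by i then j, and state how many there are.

α = atan 0.55 = 28.81°;  2α = 57.62°
n_0 = (+0.5760, -0.8175)
n_1 = (+1.0000, -0.0000)
n_2 = (+0.7891, +0.6142)
n_3 = (-0.4622, +0.8868)
n_4 = (-0.9934, -0.1143)
  (0,1): δ = 125.17°  ·
  (0,2): δ = 87.27°  ·
  (0,3): δ = 7.63°  ✓
  (0,4): δ = 61.40°  ·
  (1,2): δ = 142.10°  ·
  (1,3): δ = 62.47°  ·
  (1,4): δ = 6.56°  ✓
  (2,3): δ = 100.36°  ·
  (2,4): δ = 31.33°  ✓
  (3,4): δ = 110.97°  ·
antipodal pairs: 3

count = 3; pairs: (0,3), (1,4), (2,4)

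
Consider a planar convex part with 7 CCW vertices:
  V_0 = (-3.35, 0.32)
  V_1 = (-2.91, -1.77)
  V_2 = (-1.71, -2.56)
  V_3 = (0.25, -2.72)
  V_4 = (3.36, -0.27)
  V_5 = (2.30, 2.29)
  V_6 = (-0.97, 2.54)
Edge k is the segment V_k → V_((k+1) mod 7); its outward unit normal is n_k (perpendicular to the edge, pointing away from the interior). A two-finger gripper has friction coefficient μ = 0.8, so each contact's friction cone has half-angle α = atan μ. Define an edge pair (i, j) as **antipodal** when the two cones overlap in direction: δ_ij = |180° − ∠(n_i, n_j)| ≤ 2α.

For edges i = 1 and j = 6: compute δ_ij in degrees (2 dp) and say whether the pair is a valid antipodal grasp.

δ = 76.37°, valid

α = atan 0.8 = 38.66°;  2α = 77.32°
edge 1: e_1 = (+1.20, -0.79);  n_1 = (-0.5499, -0.8352)
edge 6: e_6 = (-2.38, -2.22);  n_6 = (-0.6821, +0.7313)
∠(n_1, n_6) = 103.63°
δ = |180° − 103.63°| = 76.37°
76.37° ≤ 2α = 77.32°  →  valid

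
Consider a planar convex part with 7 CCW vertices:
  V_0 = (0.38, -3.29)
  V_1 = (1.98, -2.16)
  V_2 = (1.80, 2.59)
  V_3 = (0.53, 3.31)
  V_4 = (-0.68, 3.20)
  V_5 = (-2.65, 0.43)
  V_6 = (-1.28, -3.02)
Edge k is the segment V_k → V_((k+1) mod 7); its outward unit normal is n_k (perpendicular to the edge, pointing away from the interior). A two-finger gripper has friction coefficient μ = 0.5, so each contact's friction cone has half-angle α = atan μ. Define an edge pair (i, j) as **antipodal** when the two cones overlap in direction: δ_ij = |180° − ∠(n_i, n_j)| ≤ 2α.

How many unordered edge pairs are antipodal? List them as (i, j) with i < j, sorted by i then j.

α = atan 0.5 = 26.57°;  2α = 53.13°
n_0 = (+0.5769, -0.8168)
n_1 = (+0.9993, +0.0379)
n_2 = (+0.4932, +0.8699)
n_3 = (-0.0905, +0.9959)
n_4 = (-0.8149, +0.5796)
n_5 = (-0.9294, -0.3691)
n_6 = (-0.1605, -0.9870)
  (0,1): δ = 123.06°  ·
  (0,2): δ = 64.78°  ·
  (0,3): δ = 30.04°  ✓
  (0,4): δ = 19.35°  ✓
  (0,5): δ = 76.43°  ·
  (0,6): δ = 135.53°  ·
  (1,2): δ = 121.72°  ·
  (1,3): δ = 86.98°  ·
  (1,4): δ = 37.59°  ✓
  (1,5): δ = 19.49°  ✓
  (1,6): δ = 78.59°  ·
  (2,3): δ = 145.26°  ·
  (2,4): δ = 95.87°  ·
  (2,5): δ = 38.79°  ✓
  (2,6): δ = 20.31°  ✓
  (3,4): δ = 130.61°  ·
  (3,5): δ = 73.54°  ·
  (3,6): δ = 14.43°  ✓
  (4,5): δ = 122.92°  ·
  (4,6): δ = 63.82°  ·
  (5,6): δ = 120.90°  ·
antipodal pairs: 7

count = 7; pairs: (0,3), (0,4), (1,4), (1,5), (2,5), (2,6), (3,6)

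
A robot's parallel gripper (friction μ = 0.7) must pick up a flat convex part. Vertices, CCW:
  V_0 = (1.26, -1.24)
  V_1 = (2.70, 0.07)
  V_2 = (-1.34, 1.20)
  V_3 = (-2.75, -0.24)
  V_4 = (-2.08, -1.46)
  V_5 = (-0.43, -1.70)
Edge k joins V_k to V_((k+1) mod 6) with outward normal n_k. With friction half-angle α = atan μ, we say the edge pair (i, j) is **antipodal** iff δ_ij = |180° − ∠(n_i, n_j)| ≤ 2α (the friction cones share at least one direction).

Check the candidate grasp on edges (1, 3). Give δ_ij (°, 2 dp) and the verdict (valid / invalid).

δ = 45.60°, valid

α = atan 0.7 = 34.99°;  2α = 69.98°
edge 1: e_1 = (-4.04, +1.13);  n_1 = (+0.2694, +0.9630)
edge 3: e_3 = (+0.67, -1.22);  n_3 = (-0.8765, -0.4814)
∠(n_1, n_3) = 134.40°
δ = |180° − 134.40°| = 45.60°
45.60° ≤ 2α = 69.98°  →  valid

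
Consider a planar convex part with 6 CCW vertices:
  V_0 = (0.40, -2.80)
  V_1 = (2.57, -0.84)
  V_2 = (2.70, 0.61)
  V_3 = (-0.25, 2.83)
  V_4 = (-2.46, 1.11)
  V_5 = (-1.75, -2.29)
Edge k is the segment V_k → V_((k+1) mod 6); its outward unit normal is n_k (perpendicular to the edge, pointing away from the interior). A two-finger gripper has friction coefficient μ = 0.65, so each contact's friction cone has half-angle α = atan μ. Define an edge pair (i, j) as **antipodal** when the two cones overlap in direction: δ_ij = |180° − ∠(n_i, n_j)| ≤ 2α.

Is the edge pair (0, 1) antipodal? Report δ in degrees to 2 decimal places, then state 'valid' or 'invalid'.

α = atan 0.65 = 33.02°;  2α = 66.05°
edge 0: e_0 = (+2.17, +1.96);  n_0 = (+0.6703, -0.7421)
edge 1: e_1 = (+0.13, +1.45);  n_1 = (+0.9960, -0.0893)
∠(n_0, n_1) = 42.79°
δ = |180° − 42.79°| = 137.21°
137.21° > 2α = 66.05°  →  invalid

δ = 137.21°, invalid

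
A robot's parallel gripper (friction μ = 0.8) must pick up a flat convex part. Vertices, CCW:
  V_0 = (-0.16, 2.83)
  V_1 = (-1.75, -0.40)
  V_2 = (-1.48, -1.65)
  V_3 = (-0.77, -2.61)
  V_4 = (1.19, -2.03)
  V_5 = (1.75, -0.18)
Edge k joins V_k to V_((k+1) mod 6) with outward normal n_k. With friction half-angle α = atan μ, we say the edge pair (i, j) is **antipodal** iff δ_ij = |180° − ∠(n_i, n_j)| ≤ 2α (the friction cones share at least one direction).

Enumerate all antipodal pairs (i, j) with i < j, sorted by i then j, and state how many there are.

count = 8; pairs: (0,3), (0,4), (0,5), (1,4), (1,5), (2,4), (2,5), (3,5)

α = atan 0.8 = 38.66°;  2α = 77.32°
n_0 = (-0.8972, +0.4416)
n_1 = (-0.9775, -0.2111)
n_2 = (-0.8040, -0.5946)
n_3 = (+0.2838, -0.9589)
n_4 = (+0.9571, -0.2897)
n_5 = (+0.8444, +0.5358)
  (0,1): δ = 141.60°  ·
  (0,2): δ = 117.30°  ·
  (0,3): δ = 47.31°  ✓
  (0,4): δ = 9.37°  ✓
  (0,5): δ = 58.61°  ✓
  (1,2): δ = 155.70°  ·
  (1,3): δ = 85.70°  ·
  (1,4): δ = 29.03°  ✓
  (1,5): δ = 20.21°  ✓
  (2,3): δ = 110.00°  ·
  (2,4): δ = 53.33°  ✓
  (2,5): δ = 4.09°  ✓
  (3,4): δ = 123.33°  ·
  (3,5): δ = 74.09°  ✓
  (4,5): δ = 130.76°  ·
antipodal pairs: 8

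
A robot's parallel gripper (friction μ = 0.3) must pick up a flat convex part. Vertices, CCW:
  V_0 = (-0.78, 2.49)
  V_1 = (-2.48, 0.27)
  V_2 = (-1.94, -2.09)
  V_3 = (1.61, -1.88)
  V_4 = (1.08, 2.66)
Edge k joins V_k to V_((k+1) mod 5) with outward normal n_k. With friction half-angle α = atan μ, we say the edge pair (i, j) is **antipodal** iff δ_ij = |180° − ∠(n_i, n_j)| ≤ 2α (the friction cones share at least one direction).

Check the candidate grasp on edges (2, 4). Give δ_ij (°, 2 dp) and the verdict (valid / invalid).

δ = 1.84°, valid

α = atan 0.3 = 16.70°;  2α = 33.40°
edge 2: e_2 = (+3.55, +0.21);  n_2 = (+0.0591, -0.9983)
edge 4: e_4 = (-1.86, -0.17);  n_4 = (-0.0910, +0.9958)
∠(n_2, n_4) = 178.16°
δ = |180° − 178.16°| = 1.84°
1.84° ≤ 2α = 33.40°  →  valid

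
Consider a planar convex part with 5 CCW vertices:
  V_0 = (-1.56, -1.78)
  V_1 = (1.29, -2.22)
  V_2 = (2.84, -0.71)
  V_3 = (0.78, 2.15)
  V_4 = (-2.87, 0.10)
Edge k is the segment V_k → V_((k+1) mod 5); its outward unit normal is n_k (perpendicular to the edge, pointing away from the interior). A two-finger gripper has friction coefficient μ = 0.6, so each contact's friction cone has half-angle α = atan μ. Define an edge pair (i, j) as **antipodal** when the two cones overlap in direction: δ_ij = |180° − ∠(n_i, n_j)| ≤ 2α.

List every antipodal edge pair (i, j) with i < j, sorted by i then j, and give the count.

α = atan 0.6 = 30.96°;  2α = 61.93°
n_0 = (-0.1526, -0.9883)
n_1 = (+0.6978, -0.7163)
n_2 = (+0.8114, +0.5845)
n_3 = (-0.4897, +0.8719)
n_4 = (-0.8205, -0.5717)
  (0,1): δ = 126.97°  ·
  (0,2): δ = 45.46°  ✓
  (0,3): δ = 38.10°  ✓
  (0,4): δ = 133.65°  ·
  (1,2): δ = 98.49°  ·
  (1,3): δ = 14.93°  ✓
  (1,4): δ = 80.62°  ·
  (2,3): δ = 96.44°  ·
  (2,4): δ = 0.90°  ✓
  (3,4): δ = 84.45°  ·
antipodal pairs: 4

count = 4; pairs: (0,2), (0,3), (1,3), (2,4)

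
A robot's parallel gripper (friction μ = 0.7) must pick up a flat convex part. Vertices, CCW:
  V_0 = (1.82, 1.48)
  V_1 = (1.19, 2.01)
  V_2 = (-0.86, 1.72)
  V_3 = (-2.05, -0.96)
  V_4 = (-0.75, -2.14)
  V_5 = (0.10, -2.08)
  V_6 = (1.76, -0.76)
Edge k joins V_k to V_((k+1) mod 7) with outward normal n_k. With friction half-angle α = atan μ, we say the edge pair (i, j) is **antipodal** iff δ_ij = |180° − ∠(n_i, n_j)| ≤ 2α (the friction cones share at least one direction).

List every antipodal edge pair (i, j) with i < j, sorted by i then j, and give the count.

α = atan 0.7 = 34.99°;  2α = 69.98°
n_0 = (+0.6438, +0.7652)
n_1 = (-0.1401, +0.9901)
n_2 = (-0.9140, +0.4058)
n_3 = (-0.6721, -0.7405)
n_4 = (+0.0704, -0.9975)
n_5 = (+0.6224, -0.7827)
n_6 = (+0.9996, -0.0268)
  (0,1): δ = 131.88°  ·
  (0,2): δ = 73.87°  ·
  (0,3): δ = 2.16°  ✓
  (0,4): δ = 44.11°  ✓
  (0,5): δ = 78.56°  ·
  (0,6): δ = 128.54°  ·
  (1,2): δ = 121.99°  ·
  (1,3): δ = 50.28°  ✓
  (1,4): δ = 4.01°  ✓
  (1,5): δ = 30.44°  ✓
  (1,6): δ = 80.41°  ·
  (2,3): δ = 108.29°  ·
  (2,4): δ = 62.02°  ✓
  (2,5): δ = 27.57°  ✓
  (2,6): δ = 22.41°  ✓
  (3,4): δ = 133.73°  ·
  (3,5): δ = 99.28°  ·
  (3,6): δ = 49.30°  ✓
  (4,5): δ = 145.55°  ·
  (4,6): δ = 95.57°  ·
  (5,6): δ = 130.03°  ·
antipodal pairs: 9

count = 9; pairs: (0,3), (0,4), (1,3), (1,4), (1,5), (2,4), (2,5), (2,6), (3,6)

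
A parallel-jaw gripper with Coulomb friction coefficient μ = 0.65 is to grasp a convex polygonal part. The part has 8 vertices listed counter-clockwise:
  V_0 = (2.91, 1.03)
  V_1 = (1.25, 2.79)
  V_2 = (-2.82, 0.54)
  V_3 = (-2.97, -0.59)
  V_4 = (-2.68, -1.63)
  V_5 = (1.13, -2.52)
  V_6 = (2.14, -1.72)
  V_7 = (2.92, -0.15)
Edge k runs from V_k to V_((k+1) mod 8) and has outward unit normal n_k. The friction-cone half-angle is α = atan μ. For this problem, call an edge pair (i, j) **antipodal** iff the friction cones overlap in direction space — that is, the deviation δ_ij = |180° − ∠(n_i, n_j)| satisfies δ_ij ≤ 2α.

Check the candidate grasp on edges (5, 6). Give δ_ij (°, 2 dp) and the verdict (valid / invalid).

δ = 154.80°, invalid

α = atan 0.65 = 33.02°;  2α = 66.05°
edge 5: e_5 = (+1.01, +0.80);  n_5 = (+0.6209, -0.7839)
edge 6: e_6 = (+0.78, +1.57);  n_6 = (+0.8956, -0.4449)
∠(n_5, n_6) = 25.20°
δ = |180° − 25.20°| = 154.80°
154.80° > 2α = 66.05°  →  invalid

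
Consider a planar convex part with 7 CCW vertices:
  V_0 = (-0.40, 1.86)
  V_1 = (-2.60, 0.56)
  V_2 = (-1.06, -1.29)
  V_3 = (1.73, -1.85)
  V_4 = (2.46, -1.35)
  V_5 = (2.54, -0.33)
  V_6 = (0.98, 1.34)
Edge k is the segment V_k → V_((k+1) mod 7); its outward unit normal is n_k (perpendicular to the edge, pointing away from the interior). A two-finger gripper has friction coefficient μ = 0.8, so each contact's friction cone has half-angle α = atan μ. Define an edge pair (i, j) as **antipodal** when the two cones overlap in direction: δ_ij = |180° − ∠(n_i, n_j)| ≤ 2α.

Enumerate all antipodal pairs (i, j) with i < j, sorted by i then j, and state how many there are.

α = atan 0.8 = 38.66°;  2α = 77.32°
n_0 = (-0.5087, +0.8609)
n_1 = (-0.7686, -0.6398)
n_2 = (-0.1968, -0.9804)
n_3 = (+0.5651, -0.8250)
n_4 = (+0.9969, -0.0782)
n_5 = (+0.7308, +0.6826)
n_6 = (+0.3526, +0.9358)
  (0,1): δ = 80.80°  ·
  (0,2): δ = 41.93°  ✓
  (0,3): δ = 3.83°  ✓
  (0,4): δ = 54.94°  ✓
  (0,5): δ = 102.47°  ·
  (0,6): δ = 128.77°  ·
  (1,2): δ = 141.12°  ·
  (1,3): δ = 95.37°  ·
  (1,4): δ = 44.26°  ✓
  (1,5): δ = 3.27°  ✓
  (1,6): δ = 29.58°  ✓
  (2,3): δ = 134.24°  ·
  (2,4): δ = 83.14°  ·
  (2,5): δ = 35.60°  ✓
  (2,6): δ = 9.30°  ✓
  (3,4): δ = 128.89°  ·
  (3,5): δ = 81.36°  ·
  (3,6): δ = 55.06°  ✓
  (4,5): δ = 132.47°  ·
  (4,6): δ = 106.16°  ·
  (5,6): δ = 153.70°  ·
antipodal pairs: 9

count = 9; pairs: (0,2), (0,3), (0,4), (1,4), (1,5), (1,6), (2,5), (2,6), (3,6)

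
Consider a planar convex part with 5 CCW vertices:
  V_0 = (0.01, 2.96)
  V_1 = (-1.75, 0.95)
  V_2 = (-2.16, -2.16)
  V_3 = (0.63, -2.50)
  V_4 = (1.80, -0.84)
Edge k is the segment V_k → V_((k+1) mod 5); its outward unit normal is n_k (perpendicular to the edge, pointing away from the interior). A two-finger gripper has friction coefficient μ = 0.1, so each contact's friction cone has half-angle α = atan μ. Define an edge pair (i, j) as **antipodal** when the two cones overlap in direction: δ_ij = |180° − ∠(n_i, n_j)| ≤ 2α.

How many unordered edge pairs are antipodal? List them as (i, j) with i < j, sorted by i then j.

α = atan 0.1 = 5.71°;  2α = 11.42°
n_0 = (-0.7523, +0.6588)
n_1 = (-0.9914, +0.1307)
n_2 = (-0.1210, -0.9927)
n_3 = (+0.8174, -0.5761)
n_4 = (+0.9047, +0.4261)
  (0,1): δ = 146.30°  ·
  (0,2): δ = 55.74°  ·
  (0,3): δ = 6.03°  ✓
  (0,4): δ = 66.43°  ·
  (1,2): δ = 89.44°  ·
  (1,3): δ = 27.67°  ·
  (1,4): δ = 32.73°  ·
  (2,3): δ = 118.23°  ·
  (2,4): δ = 57.83°  ·
  (3,4): δ = 119.60°  ·
antipodal pairs: 1

count = 1; pairs: (0,3)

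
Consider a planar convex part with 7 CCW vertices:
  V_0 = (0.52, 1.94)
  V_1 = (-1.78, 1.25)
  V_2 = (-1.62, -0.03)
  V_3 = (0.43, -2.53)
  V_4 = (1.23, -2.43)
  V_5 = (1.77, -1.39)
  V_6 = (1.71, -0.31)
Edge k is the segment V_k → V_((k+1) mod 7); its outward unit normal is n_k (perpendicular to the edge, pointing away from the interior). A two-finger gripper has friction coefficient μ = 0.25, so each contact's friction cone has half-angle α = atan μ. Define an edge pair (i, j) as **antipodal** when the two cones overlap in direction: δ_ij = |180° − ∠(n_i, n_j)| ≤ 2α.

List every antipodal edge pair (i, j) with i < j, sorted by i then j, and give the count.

count = 4; pairs: (0,3), (1,5), (1,6), (2,6)

α = atan 0.25 = 14.04°;  2α = 28.07°
n_0 = (-0.2873, +0.9578)
n_1 = (-0.9923, -0.1240)
n_2 = (-0.7733, -0.6341)
n_3 = (+0.1240, -0.9923)
n_4 = (+0.8875, -0.4608)
n_5 = (+0.9985, +0.0555)
n_6 = (+0.8840, +0.4675)
  (0,1): δ = 99.57°  ·
  (0,2): δ = 67.35°  ·
  (0,3): δ = 9.57°  ✓
  (0,4): δ = 45.86°  ·
  (0,5): δ = 76.48°  ·
  (0,6): δ = 101.17°  ·
  (1,2): δ = 147.77°  ·
  (1,3): δ = 90.00°  ·
  (1,4): δ = 34.56°  ·
  (1,5): δ = 3.95°  ✓
  (1,6): δ = 20.75°  ✓
  (2,3): δ = 122.23°  ·
  (2,4): δ = 66.79°  ·
  (2,5): δ = 36.17°  ·
  (2,6): δ = 11.48°  ✓
  (3,4): δ = 124.56°  ·
  (3,5): δ = 93.95°  ·
  (3,6): δ = 69.25°  ·
  (4,5): δ = 149.38°  ·
  (4,6): δ = 124.69°  ·
  (5,6): δ = 155.31°  ·
antipodal pairs: 4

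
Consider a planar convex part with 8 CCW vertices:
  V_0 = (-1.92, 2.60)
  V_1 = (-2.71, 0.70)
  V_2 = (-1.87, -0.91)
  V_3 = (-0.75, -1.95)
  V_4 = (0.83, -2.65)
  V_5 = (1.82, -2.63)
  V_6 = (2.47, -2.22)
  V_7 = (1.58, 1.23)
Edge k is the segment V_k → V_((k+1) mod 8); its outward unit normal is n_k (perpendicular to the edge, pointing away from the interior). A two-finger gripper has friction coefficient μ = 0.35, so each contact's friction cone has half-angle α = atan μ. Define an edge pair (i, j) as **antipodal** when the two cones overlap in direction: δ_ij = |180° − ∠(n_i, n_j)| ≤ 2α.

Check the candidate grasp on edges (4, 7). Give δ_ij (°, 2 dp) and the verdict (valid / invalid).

α = atan 0.35 = 19.29°;  2α = 38.58°
edge 4: e_4 = (+0.99, +0.02);  n_4 = (+0.0202, -0.9998)
edge 7: e_7 = (-3.50, +1.37);  n_7 = (+0.3645, +0.9312)
∠(n_4, n_7) = 157.47°
δ = |180° − 157.47°| = 22.53°
22.53° ≤ 2α = 38.58°  →  valid

δ = 22.53°, valid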